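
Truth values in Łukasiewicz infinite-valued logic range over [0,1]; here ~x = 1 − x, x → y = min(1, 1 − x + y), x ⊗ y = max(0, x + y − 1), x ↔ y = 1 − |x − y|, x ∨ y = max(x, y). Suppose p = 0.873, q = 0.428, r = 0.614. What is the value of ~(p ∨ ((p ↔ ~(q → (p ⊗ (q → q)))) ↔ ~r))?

0.127

q → q = min(1, 1 − 0.428 + 0.428) = min(1, 1.000) = 1.000
p ⊗ (q → q) = max(0, 0.873 + 1.000 − 1) = max(0, 0.873) = 0.873
q → (p ⊗ (q → q)) = min(1, 1 − 0.428 + 0.873) = min(1, 1.445) = 1.000
~(q → (p ⊗ (q → q))) = 1 − 1.000 = 0.000
p ↔ ~(q → (p ⊗ (q → q))) = 1 − |0.873 − 0.000| = 1 − 0.873 = 0.127
~r = 1 − 0.614 = 0.386
(p ↔ ~(q → (p ⊗ (q → q)))) ↔ ~r = 1 − |0.127 − 0.386| = 1 − 0.259 = 0.741
p ∨ ((p ↔ ~(q → (p ⊗ (q → q)))) ↔ ~r) = max(0.873, 0.741) = 0.873
~(p ∨ ((p ↔ ~(q → (p ⊗ (q → q)))) ↔ ~r)) = 1 − 0.873 = 0.127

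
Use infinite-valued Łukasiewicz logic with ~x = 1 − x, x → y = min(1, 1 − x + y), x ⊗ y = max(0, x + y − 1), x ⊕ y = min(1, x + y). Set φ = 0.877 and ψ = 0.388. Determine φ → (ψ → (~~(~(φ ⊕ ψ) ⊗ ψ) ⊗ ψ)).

φ ⊕ ψ = min(1, 0.877 + 0.388) = min(1, 1.265) = 1.000
~(φ ⊕ ψ) = 1 − 1.000 = 0.000
~(φ ⊕ ψ) ⊗ ψ = max(0, 0.000 + 0.388 − 1) = max(0, -0.612) = 0.000
~(~(φ ⊕ ψ) ⊗ ψ) = 1 − 0.000 = 1.000
~~(~(φ ⊕ ψ) ⊗ ψ) = 1 − 1.000 = 0.000
~~(~(φ ⊕ ψ) ⊗ ψ) ⊗ ψ = max(0, 0.000 + 0.388 − 1) = max(0, -0.612) = 0.000
ψ → (~~(~(φ ⊕ ψ) ⊗ ψ) ⊗ ψ) = min(1, 1 − 0.388 + 0.000) = min(1, 0.612) = 0.612
φ → (ψ → (~~(~(φ ⊕ ψ) ⊗ ψ) ⊗ ψ)) = min(1, 1 − 0.877 + 0.612) = min(1, 0.735) = 0.735

0.735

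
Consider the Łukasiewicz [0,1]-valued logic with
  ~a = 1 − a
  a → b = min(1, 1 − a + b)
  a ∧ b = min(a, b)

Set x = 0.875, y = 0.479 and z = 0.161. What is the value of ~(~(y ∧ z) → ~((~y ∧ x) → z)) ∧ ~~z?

0.161

y ∧ z = min(0.479, 0.161) = 0.161
~(y ∧ z) = 1 − 0.161 = 0.839
~y = 1 − 0.479 = 0.521
~y ∧ x = min(0.521, 0.875) = 0.521
(~y ∧ x) → z = min(1, 1 − 0.521 + 0.161) = min(1, 0.640) = 0.640
~((~y ∧ x) → z) = 1 − 0.640 = 0.360
~(y ∧ z) → ~((~y ∧ x) → z) = min(1, 1 − 0.839 + 0.360) = min(1, 0.521) = 0.521
~(~(y ∧ z) → ~((~y ∧ x) → z)) = 1 − 0.521 = 0.479
~z = 1 − 0.161 = 0.839
~~z = 1 − 0.839 = 0.161
~(~(y ∧ z) → ~((~y ∧ x) → z)) ∧ ~~z = min(0.479, 0.161) = 0.161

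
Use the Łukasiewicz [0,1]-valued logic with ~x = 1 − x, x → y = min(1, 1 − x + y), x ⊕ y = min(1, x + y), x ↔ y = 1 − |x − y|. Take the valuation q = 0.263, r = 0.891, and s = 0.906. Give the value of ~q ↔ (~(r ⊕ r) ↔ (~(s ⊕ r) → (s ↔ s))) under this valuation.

0.263

~q = 1 − 0.263 = 0.737
r ⊕ r = min(1, 0.891 + 0.891) = min(1, 1.782) = 1.000
~(r ⊕ r) = 1 − 1.000 = 0.000
s ⊕ r = min(1, 0.906 + 0.891) = min(1, 1.797) = 1.000
~(s ⊕ r) = 1 − 1.000 = 0.000
s ↔ s = 1 − |0.906 − 0.906| = 1 − 0.000 = 1.000
~(s ⊕ r) → (s ↔ s) = min(1, 1 − 0.000 + 1.000) = min(1, 2.000) = 1.000
~(r ⊕ r) ↔ (~(s ⊕ r) → (s ↔ s)) = 1 − |0.000 − 1.000| = 1 − 1.000 = 0.000
~q ↔ (~(r ⊕ r) ↔ (~(s ⊕ r) → (s ↔ s))) = 1 − |0.737 − 0.000| = 1 − 0.737 = 0.263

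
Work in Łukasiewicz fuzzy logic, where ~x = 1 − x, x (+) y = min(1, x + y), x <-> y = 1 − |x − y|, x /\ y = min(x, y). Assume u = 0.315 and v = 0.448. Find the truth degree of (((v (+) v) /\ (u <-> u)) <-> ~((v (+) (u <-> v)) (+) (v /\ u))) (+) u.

v (+) v = min(1, 0.448 + 0.448) = min(1, 0.896) = 0.896
u <-> u = 1 − |0.315 − 0.315| = 1 − 0.000 = 1.000
(v (+) v) /\ (u <-> u) = min(0.896, 1.000) = 0.896
u <-> v = 1 − |0.315 − 0.448| = 1 − 0.133 = 0.867
v (+) (u <-> v) = min(1, 0.448 + 0.867) = min(1, 1.315) = 1.000
v /\ u = min(0.448, 0.315) = 0.315
(v (+) (u <-> v)) (+) (v /\ u) = min(1, 1.000 + 0.315) = min(1, 1.315) = 1.000
~((v (+) (u <-> v)) (+) (v /\ u)) = 1 − 1.000 = 0.000
((v (+) v) /\ (u <-> u)) <-> ~((v (+) (u <-> v)) (+) (v /\ u)) = 1 − |0.896 − 0.000| = 1 − 0.896 = 0.104
(((v (+) v) /\ (u <-> u)) <-> ~((v (+) (u <-> v)) (+) (v /\ u))) (+) u = min(1, 0.104 + 0.315) = min(1, 0.419) = 0.419

0.419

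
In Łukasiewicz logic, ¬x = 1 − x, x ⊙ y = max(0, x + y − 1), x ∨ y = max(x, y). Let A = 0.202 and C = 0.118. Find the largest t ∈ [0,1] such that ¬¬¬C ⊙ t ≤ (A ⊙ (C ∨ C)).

¬C = 1 − 0.118 = 0.882
¬¬C = 1 − 0.882 = 0.118
¬¬¬C = 1 − 0.118 = 0.882
So the left factor is ¬¬¬C = 0.882.
C ∨ C = max(0.118, 0.118) = 0.118
A ⊙ (C ∨ C) = max(0, 0.202 + 0.118 − 1) = max(0, -0.680) = 0.000
So the right-hand bound is A ⊙ (C ∨ C) = 0.000.
The residuum of the Łukasiewicz t-norm gives the supremum: min(1, 1 − 0.882 + 0.000).
1 − 0.882 + 0.000 = 0.118, so t = min(1, 0.118) = 0.118.
Check: 0.882 ⊙ 0.118 = max(0, 0.000) = 0.000 ≤ 0.000.

0.118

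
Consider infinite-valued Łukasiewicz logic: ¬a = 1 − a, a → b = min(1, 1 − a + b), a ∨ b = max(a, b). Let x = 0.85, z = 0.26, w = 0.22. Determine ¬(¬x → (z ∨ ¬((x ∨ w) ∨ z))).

0.00

¬x = 1 − 0.85 = 0.15
x ∨ w = max(0.85, 0.22) = 0.85
(x ∨ w) ∨ z = max(0.85, 0.26) = 0.85
¬((x ∨ w) ∨ z) = 1 − 0.85 = 0.15
z ∨ ¬((x ∨ w) ∨ z) = max(0.26, 0.15) = 0.26
¬x → (z ∨ ¬((x ∨ w) ∨ z)) = min(1, 1 − 0.15 + 0.26) = min(1, 1.11) = 1.00
¬(¬x → (z ∨ ¬((x ∨ w) ∨ z))) = 1 − 1.00 = 0.00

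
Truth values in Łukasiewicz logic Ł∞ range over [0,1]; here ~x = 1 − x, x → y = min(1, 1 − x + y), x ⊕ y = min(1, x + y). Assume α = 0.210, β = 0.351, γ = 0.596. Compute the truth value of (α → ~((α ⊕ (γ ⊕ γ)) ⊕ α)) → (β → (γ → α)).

1.000

γ ⊕ γ = min(1, 0.596 + 0.596) = min(1, 1.192) = 1.000
α ⊕ (γ ⊕ γ) = min(1, 0.210 + 1.000) = min(1, 1.210) = 1.000
(α ⊕ (γ ⊕ γ)) ⊕ α = min(1, 1.000 + 0.210) = min(1, 1.210) = 1.000
~((α ⊕ (γ ⊕ γ)) ⊕ α) = 1 − 1.000 = 0.000
α → ~((α ⊕ (γ ⊕ γ)) ⊕ α) = min(1, 1 − 0.210 + 0.000) = min(1, 0.790) = 0.790
γ → α = min(1, 1 − 0.596 + 0.210) = min(1, 0.614) = 0.614
β → (γ → α) = min(1, 1 − 0.351 + 0.614) = min(1, 1.263) = 1.000
(α → ~((α ⊕ (γ ⊕ γ)) ⊕ α)) → (β → (γ → α)) = min(1, 1 − 0.790 + 1.000) = min(1, 1.210) = 1.000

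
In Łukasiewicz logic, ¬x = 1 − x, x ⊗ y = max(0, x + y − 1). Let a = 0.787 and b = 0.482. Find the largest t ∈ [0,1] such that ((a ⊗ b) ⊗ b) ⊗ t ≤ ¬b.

a ⊗ b = max(0, 0.787 + 0.482 − 1) = max(0, 0.269) = 0.269
(a ⊗ b) ⊗ b = max(0, 0.269 + 0.482 − 1) = max(0, -0.249) = 0.000
So the left factor is (a ⊗ b) ⊗ b = 0.000.
¬b = 1 − 0.482 = 0.518
So the right-hand bound is ¬b = 0.518.
The residuum of the Łukasiewicz t-norm gives the supremum: min(1, 1 − 0.000 + 0.518).
1 − 0.000 + 0.518 = 1.518, so t = min(1, 1.518) = 1.000.
Check: 0.000 ⊗ 1.000 = max(0, 0.000) = 0.000 ≤ 0.518.

1.000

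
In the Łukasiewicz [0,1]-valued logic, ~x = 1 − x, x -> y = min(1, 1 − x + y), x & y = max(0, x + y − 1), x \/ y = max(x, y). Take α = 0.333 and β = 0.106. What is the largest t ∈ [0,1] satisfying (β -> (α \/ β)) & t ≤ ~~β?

α \/ β = max(0.333, 0.106) = 0.333
β -> (α \/ β) = min(1, 1 − 0.106 + 0.333) = min(1, 1.227) = 1.000
So the left factor is β -> (α \/ β) = 1.000.
~β = 1 − 0.106 = 0.894
~~β = 1 − 0.894 = 0.106
So the right-hand bound is ~~β = 0.106.
The residuum of the Łukasiewicz t-norm gives the supremum: min(1, 1 − 1.000 + 0.106).
1 − 1.000 + 0.106 = 0.106, so t = min(1, 0.106) = 0.106.
Check: 1.000 & 0.106 = max(0, 0.106) = 0.106 ≤ 0.106.

0.106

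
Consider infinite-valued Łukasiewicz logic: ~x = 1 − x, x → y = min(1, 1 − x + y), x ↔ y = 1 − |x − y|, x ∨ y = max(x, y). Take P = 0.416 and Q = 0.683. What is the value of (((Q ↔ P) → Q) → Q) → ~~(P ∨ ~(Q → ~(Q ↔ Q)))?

0.950

Q ↔ P = 1 − |0.683 − 0.416| = 1 − 0.267 = 0.733
(Q ↔ P) → Q = min(1, 1 − 0.733 + 0.683) = min(1, 0.950) = 0.950
((Q ↔ P) → Q) → Q = min(1, 1 − 0.950 + 0.683) = min(1, 0.733) = 0.733
Q ↔ Q = 1 − |0.683 − 0.683| = 1 − 0.000 = 1.000
~(Q ↔ Q) = 1 − 1.000 = 0.000
Q → ~(Q ↔ Q) = min(1, 1 − 0.683 + 0.000) = min(1, 0.317) = 0.317
~(Q → ~(Q ↔ Q)) = 1 − 0.317 = 0.683
P ∨ ~(Q → ~(Q ↔ Q)) = max(0.416, 0.683) = 0.683
~(P ∨ ~(Q → ~(Q ↔ Q))) = 1 − 0.683 = 0.317
~~(P ∨ ~(Q → ~(Q ↔ Q))) = 1 − 0.317 = 0.683
(((Q ↔ P) → Q) → Q) → ~~(P ∨ ~(Q → ~(Q ↔ Q))) = min(1, 1 − 0.733 + 0.683) = min(1, 0.950) = 0.950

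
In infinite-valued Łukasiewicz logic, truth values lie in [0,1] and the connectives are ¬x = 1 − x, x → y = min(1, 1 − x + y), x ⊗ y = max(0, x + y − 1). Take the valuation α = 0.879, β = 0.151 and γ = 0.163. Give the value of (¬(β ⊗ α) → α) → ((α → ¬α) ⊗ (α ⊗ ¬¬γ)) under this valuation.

0.091

β ⊗ α = max(0, 0.151 + 0.879 − 1) = max(0, 0.030) = 0.030
¬(β ⊗ α) = 1 − 0.030 = 0.970
¬(β ⊗ α) → α = min(1, 1 − 0.970 + 0.879) = min(1, 0.909) = 0.909
¬α = 1 − 0.879 = 0.121
α → ¬α = min(1, 1 − 0.879 + 0.121) = min(1, 0.242) = 0.242
¬γ = 1 − 0.163 = 0.837
¬¬γ = 1 − 0.837 = 0.163
α ⊗ ¬¬γ = max(0, 0.879 + 0.163 − 1) = max(0, 0.042) = 0.042
(α → ¬α) ⊗ (α ⊗ ¬¬γ) = max(0, 0.242 + 0.042 − 1) = max(0, -0.716) = 0.000
(¬(β ⊗ α) → α) → ((α → ¬α) ⊗ (α ⊗ ¬¬γ)) = min(1, 1 − 0.909 + 0.000) = min(1, 0.091) = 0.091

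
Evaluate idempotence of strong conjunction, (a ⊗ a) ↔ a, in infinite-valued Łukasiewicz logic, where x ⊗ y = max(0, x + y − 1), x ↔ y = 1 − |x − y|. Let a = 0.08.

a ⊗ a = max(0, 0.08 + 0.08 − 1) = max(0, -0.84) = 0.00
(a ⊗ a) ↔ a = 1 − |0.00 − 0.08| = 1 − 0.08 = 0.92
(The value 0.92 < 1 shows this instance is not satisfied; fails in Ł∞ since a ⊗ a = max(0, 2a−1) ≠ a in general.)

0.92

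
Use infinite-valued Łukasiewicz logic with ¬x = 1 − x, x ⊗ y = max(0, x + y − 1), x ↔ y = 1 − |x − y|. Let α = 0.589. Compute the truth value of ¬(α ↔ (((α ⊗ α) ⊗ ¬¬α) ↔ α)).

α ⊗ α = max(0, 0.589 + 0.589 − 1) = max(0, 0.178) = 0.178
¬α = 1 − 0.589 = 0.411
¬¬α = 1 − 0.411 = 0.589
(α ⊗ α) ⊗ ¬¬α = max(0, 0.178 + 0.589 − 1) = max(0, -0.233) = 0.000
((α ⊗ α) ⊗ ¬¬α) ↔ α = 1 − |0.000 − 0.589| = 1 − 0.589 = 0.411
α ↔ (((α ⊗ α) ⊗ ¬¬α) ↔ α) = 1 − |0.589 − 0.411| = 1 − 0.178 = 0.822
¬(α ↔ (((α ⊗ α) ⊗ ¬¬α) ↔ α)) = 1 − 0.822 = 0.178

0.178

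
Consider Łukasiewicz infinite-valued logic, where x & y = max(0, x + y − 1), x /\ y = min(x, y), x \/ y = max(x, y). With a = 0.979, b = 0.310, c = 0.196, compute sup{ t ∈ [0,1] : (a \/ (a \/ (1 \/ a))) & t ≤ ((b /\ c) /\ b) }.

1 \/ a = max(1.000, 0.979) = 1.000
a \/ (1 \/ a) = max(0.979, 1.000) = 1.000
a \/ (a \/ (1 \/ a)) = max(0.979, 1.000) = 1.000
So the left factor is a \/ (a \/ (1 \/ a)) = 1.000.
b /\ c = min(0.310, 0.196) = 0.196
(b /\ c) /\ b = min(0.196, 0.310) = 0.196
So the right-hand bound is (b /\ c) /\ b = 0.196.
The residuum of the Łukasiewicz t-norm gives the supremum: min(1, 1 − 1.000 + 0.196).
1 − 1.000 + 0.196 = 0.196, so t = min(1, 0.196) = 0.196.
Check: 1.000 & 0.196 = max(0, 0.196) = 0.196 ≤ 0.196.

0.196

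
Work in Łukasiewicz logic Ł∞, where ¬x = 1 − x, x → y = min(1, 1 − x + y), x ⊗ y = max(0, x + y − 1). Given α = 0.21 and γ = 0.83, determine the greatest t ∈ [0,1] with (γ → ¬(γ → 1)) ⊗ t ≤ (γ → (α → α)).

γ → 1 = min(1, 1 − 0.83 + 1.00) = min(1, 1.17) = 1.00
¬(γ → 1) = 1 − 1.00 = 0.00
γ → ¬(γ → 1) = min(1, 1 − 0.83 + 0.00) = min(1, 0.17) = 0.17
So the left factor is γ → ¬(γ → 1) = 0.17.
α → α = min(1, 1 − 0.21 + 0.21) = min(1, 1.00) = 1.00
γ → (α → α) = min(1, 1 − 0.83 + 1.00) = min(1, 1.17) = 1.00
So the right-hand bound is γ → (α → α) = 1.00.
The residuum of the Łukasiewicz t-norm gives the supremum: min(1, 1 − 0.17 + 1.00).
1 − 0.17 + 1.00 = 1.83, so t = min(1, 1.83) = 1.00.
Check: 0.17 ⊗ 1.00 = max(0, 0.17) = 0.17 ≤ 1.00.

1.00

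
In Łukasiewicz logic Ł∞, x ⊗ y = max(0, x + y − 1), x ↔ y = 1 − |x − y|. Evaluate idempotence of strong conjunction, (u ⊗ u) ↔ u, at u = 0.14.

u ⊗ u = max(0, 0.14 + 0.14 − 1) = max(0, -0.72) = 0.00
(u ⊗ u) ↔ u = 1 − |0.00 − 0.14| = 1 − 0.14 = 0.86
(The value 0.86 < 1 shows this instance is not satisfied; fails in Ł∞ since a ⊗ a = max(0, 2a−1) ≠ a in general.)

0.86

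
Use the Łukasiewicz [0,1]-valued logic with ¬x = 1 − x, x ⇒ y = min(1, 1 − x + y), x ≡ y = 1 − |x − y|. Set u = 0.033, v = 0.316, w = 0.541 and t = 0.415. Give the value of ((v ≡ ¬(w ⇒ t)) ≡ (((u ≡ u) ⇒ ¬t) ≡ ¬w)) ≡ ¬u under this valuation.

w ⇒ t = min(1, 1 − 0.541 + 0.415) = min(1, 0.874) = 0.874
¬(w ⇒ t) = 1 − 0.874 = 0.126
v ≡ ¬(w ⇒ t) = 1 − |0.316 − 0.126| = 1 − 0.190 = 0.810
u ≡ u = 1 − |0.033 − 0.033| = 1 − 0.000 = 1.000
¬t = 1 − 0.415 = 0.585
(u ≡ u) ⇒ ¬t = min(1, 1 − 1.000 + 0.585) = min(1, 0.585) = 0.585
¬w = 1 − 0.541 = 0.459
((u ≡ u) ⇒ ¬t) ≡ ¬w = 1 − |0.585 − 0.459| = 1 − 0.126 = 0.874
(v ≡ ¬(w ⇒ t)) ≡ (((u ≡ u) ⇒ ¬t) ≡ ¬w) = 1 − |0.810 − 0.874| = 1 − 0.064 = 0.936
¬u = 1 − 0.033 = 0.967
((v ≡ ¬(w ⇒ t)) ≡ (((u ≡ u) ⇒ ¬t) ≡ ¬w)) ≡ ¬u = 1 − |0.936 − 0.967| = 1 − 0.031 = 0.969

0.969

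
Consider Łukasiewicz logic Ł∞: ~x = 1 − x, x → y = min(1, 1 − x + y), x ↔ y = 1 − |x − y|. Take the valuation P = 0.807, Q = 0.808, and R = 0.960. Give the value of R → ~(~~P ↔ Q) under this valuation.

~P = 1 − 0.807 = 0.193
~~P = 1 − 0.193 = 0.807
~~P ↔ Q = 1 − |0.807 − 0.808| = 1 − 0.001 = 0.999
~(~~P ↔ Q) = 1 − 0.999 = 0.001
R → ~(~~P ↔ Q) = min(1, 1 − 0.960 + 0.001) = min(1, 0.041) = 0.041

0.041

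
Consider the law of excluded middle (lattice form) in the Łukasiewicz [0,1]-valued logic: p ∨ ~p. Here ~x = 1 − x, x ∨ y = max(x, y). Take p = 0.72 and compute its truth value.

0.72

~p = 1 − 0.72 = 0.28
p ∨ ~p = max(0.72, 0.28) = 0.72
(The value 0.72 < 1 shows this instance is not satisfied; not a Ł∞-tautology — its value is max(a, 1−a).)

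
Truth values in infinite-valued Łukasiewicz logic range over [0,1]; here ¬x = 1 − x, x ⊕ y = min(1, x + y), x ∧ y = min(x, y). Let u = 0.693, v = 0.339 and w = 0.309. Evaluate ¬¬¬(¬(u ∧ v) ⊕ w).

u ∧ v = min(0.693, 0.339) = 0.339
¬(u ∧ v) = 1 − 0.339 = 0.661
¬(u ∧ v) ⊕ w = min(1, 0.661 + 0.309) = min(1, 0.970) = 0.970
¬(¬(u ∧ v) ⊕ w) = 1 − 0.970 = 0.030
¬¬(¬(u ∧ v) ⊕ w) = 1 − 0.030 = 0.970
¬¬¬(¬(u ∧ v) ⊕ w) = 1 − 0.970 = 0.030

0.030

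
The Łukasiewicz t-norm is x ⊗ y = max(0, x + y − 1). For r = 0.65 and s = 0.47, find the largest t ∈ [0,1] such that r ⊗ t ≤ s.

The residuum of the Łukasiewicz t-norm gives the supremum: min(1, 1 − 0.65 + 0.47).
1 − 0.65 + 0.47 = 0.82, so t = min(1, 0.82) = 0.82.
Check: 0.65 ⊗ 0.82 = max(0, 0.47) = 0.47 ≤ 0.47.

0.82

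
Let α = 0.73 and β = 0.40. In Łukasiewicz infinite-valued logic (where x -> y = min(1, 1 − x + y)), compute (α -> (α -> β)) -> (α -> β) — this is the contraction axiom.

0.73

α -> β = min(1, 1 − 0.73 + 0.40) = min(1, 0.67) = 0.67
α -> (α -> β) = min(1, 1 − 0.73 + 0.67) = min(1, 0.94) = 0.94
(α -> (α -> β)) -> (α -> β) = min(1, 1 − 0.94 + 0.67) = min(1, 0.73) = 0.73
(The value 0.73 < 1 shows this instance is not satisfied; fails in Ł∞ (the t-norm is not idempotent).)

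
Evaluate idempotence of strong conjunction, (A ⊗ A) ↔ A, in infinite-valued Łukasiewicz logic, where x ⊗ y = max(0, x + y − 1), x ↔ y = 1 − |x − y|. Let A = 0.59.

A ⊗ A = max(0, 0.59 + 0.59 − 1) = max(0, 0.18) = 0.18
(A ⊗ A) ↔ A = 1 − |0.18 − 0.59| = 1 − 0.41 = 0.59
(The value 0.59 < 1 shows this instance is not satisfied; fails in Ł∞ since a ⊗ a = max(0, 2a−1) ≠ a in general.)

0.59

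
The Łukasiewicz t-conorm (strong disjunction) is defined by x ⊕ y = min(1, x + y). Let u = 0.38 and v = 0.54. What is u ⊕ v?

0.92

u ⊕ v = min(1, 0.38 + 0.54) = min(1, 0.92) = 0.92
For comparison, the Gödel t-conorm max(x, y) would give 0.54.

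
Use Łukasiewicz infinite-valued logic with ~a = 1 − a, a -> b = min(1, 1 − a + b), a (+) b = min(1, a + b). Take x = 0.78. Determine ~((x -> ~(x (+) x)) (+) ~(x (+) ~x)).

x (+) x = min(1, 0.78 + 0.78) = min(1, 1.56) = 1.00
~(x (+) x) = 1 − 1.00 = 0.00
x -> ~(x (+) x) = min(1, 1 − 0.78 + 0.00) = min(1, 0.22) = 0.22
~x = 1 − 0.78 = 0.22
x (+) ~x = min(1, 0.78 + 0.22) = min(1, 1.00) = 1.00
~(x (+) ~x) = 1 − 1.00 = 0.00
(x -> ~(x (+) x)) (+) ~(x (+) ~x) = min(1, 0.22 + 0.00) = min(1, 0.22) = 0.22
~((x -> ~(x (+) x)) (+) ~(x (+) ~x)) = 1 − 0.22 = 0.78

0.78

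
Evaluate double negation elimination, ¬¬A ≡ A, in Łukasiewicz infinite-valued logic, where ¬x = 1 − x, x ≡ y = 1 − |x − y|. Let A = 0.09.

1.00

¬A = 1 − 0.09 = 0.91
¬¬A = 1 − 0.91 = 0.09
¬¬A ≡ A = 1 − |0.09 − 0.09| = 1 − 0.00 = 1.00
(As expected: always 1 in Ł∞ since negation is involutive.)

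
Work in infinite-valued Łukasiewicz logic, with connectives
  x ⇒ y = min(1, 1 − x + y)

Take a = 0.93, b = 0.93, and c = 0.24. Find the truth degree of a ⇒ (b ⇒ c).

0.38

b ⇒ c = min(1, 1 − 0.93 + 0.24) = min(1, 0.31) = 0.31
a ⇒ (b ⇒ c) = min(1, 1 − 0.93 + 0.31) = min(1, 0.38) = 0.38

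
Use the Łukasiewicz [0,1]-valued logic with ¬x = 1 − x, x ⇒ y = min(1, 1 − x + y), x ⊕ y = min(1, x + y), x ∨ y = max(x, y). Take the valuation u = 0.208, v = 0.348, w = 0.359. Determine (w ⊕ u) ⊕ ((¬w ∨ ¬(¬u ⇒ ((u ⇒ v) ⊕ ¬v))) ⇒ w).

w ⊕ u = min(1, 0.359 + 0.208) = min(1, 0.567) = 0.567
¬w = 1 − 0.359 = 0.641
¬u = 1 − 0.208 = 0.792
u ⇒ v = min(1, 1 − 0.208 + 0.348) = min(1, 1.140) = 1.000
¬v = 1 − 0.348 = 0.652
(u ⇒ v) ⊕ ¬v = min(1, 1.000 + 0.652) = min(1, 1.652) = 1.000
¬u ⇒ ((u ⇒ v) ⊕ ¬v) = min(1, 1 − 0.792 + 1.000) = min(1, 1.208) = 1.000
¬(¬u ⇒ ((u ⇒ v) ⊕ ¬v)) = 1 − 1.000 = 0.000
¬w ∨ ¬(¬u ⇒ ((u ⇒ v) ⊕ ¬v)) = max(0.641, 0.000) = 0.641
(¬w ∨ ¬(¬u ⇒ ((u ⇒ v) ⊕ ¬v))) ⇒ w = min(1, 1 − 0.641 + 0.359) = min(1, 0.718) = 0.718
(w ⊕ u) ⊕ ((¬w ∨ ¬(¬u ⇒ ((u ⇒ v) ⊕ ¬v))) ⇒ w) = min(1, 0.567 + 0.718) = min(1, 1.285) = 1.000

1.000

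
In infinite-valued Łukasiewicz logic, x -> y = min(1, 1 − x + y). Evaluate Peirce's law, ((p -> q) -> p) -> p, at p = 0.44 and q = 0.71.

p -> q = min(1, 1 − 0.44 + 0.71) = min(1, 1.27) = 1.00
(p -> q) -> p = min(1, 1 − 1.00 + 0.44) = min(1, 0.44) = 0.44
((p -> q) -> p) -> p = min(1, 1 − 0.44 + 0.44) = min(1, 1.00) = 1.00

1.00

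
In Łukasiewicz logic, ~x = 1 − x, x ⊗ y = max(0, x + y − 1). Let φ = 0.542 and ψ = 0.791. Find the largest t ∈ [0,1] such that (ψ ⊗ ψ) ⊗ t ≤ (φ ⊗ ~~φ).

ψ ⊗ ψ = max(0, 0.791 + 0.791 − 1) = max(0, 0.582) = 0.582
So the left factor is ψ ⊗ ψ = 0.582.
~φ = 1 − 0.542 = 0.458
~~φ = 1 − 0.458 = 0.542
φ ⊗ ~~φ = max(0, 0.542 + 0.542 − 1) = max(0, 0.084) = 0.084
So the right-hand bound is φ ⊗ ~~φ = 0.084.
The residuum of the Łukasiewicz t-norm gives the supremum: min(1, 1 − 0.582 + 0.084).
1 − 0.582 + 0.084 = 0.502, so t = min(1, 0.502) = 0.502.
Check: 0.582 ⊗ 0.502 = max(0, 0.084) = 0.084 ≤ 0.084.

0.502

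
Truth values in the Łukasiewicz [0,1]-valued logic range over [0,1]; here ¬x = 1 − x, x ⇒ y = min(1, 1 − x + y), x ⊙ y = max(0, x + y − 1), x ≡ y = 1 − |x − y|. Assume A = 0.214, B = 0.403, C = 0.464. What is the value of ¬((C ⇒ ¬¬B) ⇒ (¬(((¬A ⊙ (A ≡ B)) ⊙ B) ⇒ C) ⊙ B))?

0.939

¬B = 1 − 0.403 = 0.597
¬¬B = 1 − 0.597 = 0.403
C ⇒ ¬¬B = min(1, 1 − 0.464 + 0.403) = min(1, 0.939) = 0.939
¬A = 1 − 0.214 = 0.786
A ≡ B = 1 − |0.214 − 0.403| = 1 − 0.189 = 0.811
¬A ⊙ (A ≡ B) = max(0, 0.786 + 0.811 − 1) = max(0, 0.597) = 0.597
(¬A ⊙ (A ≡ B)) ⊙ B = max(0, 0.597 + 0.403 − 1) = max(0, 0.000) = 0.000
((¬A ⊙ (A ≡ B)) ⊙ B) ⇒ C = min(1, 1 − 0.000 + 0.464) = min(1, 1.464) = 1.000
¬(((¬A ⊙ (A ≡ B)) ⊙ B) ⇒ C) = 1 − 1.000 = 0.000
¬(((¬A ⊙ (A ≡ B)) ⊙ B) ⇒ C) ⊙ B = max(0, 0.000 + 0.403 − 1) = max(0, -0.597) = 0.000
(C ⇒ ¬¬B) ⇒ (¬(((¬A ⊙ (A ≡ B)) ⊙ B) ⇒ C) ⊙ B) = min(1, 1 − 0.939 + 0.000) = min(1, 0.061) = 0.061
¬((C ⇒ ¬¬B) ⇒ (¬(((¬A ⊙ (A ≡ B)) ⊙ B) ⇒ C) ⊙ B)) = 1 − 0.061 = 0.939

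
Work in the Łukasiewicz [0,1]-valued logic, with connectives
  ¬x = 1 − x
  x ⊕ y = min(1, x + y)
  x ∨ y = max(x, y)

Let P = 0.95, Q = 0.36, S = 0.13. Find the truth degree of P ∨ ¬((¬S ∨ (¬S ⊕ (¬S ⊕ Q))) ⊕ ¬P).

¬S = 1 − 0.13 = 0.87
¬S ⊕ Q = min(1, 0.87 + 0.36) = min(1, 1.23) = 1.00
¬S ⊕ (¬S ⊕ Q) = min(1, 0.87 + 1.00) = min(1, 1.87) = 1.00
¬S ∨ (¬S ⊕ (¬S ⊕ Q)) = max(0.87, 1.00) = 1.00
¬P = 1 − 0.95 = 0.05
(¬S ∨ (¬S ⊕ (¬S ⊕ Q))) ⊕ ¬P = min(1, 1.00 + 0.05) = min(1, 1.05) = 1.00
¬((¬S ∨ (¬S ⊕ (¬S ⊕ Q))) ⊕ ¬P) = 1 − 1.00 = 0.00
P ∨ ¬((¬S ∨ (¬S ⊕ (¬S ⊕ Q))) ⊕ ¬P) = max(0.95, 0.00) = 0.95

0.95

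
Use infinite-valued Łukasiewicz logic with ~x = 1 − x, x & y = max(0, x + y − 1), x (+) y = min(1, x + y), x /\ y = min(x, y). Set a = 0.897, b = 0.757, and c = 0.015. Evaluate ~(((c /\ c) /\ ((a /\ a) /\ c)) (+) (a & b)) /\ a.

0.331

c /\ c = min(0.015, 0.015) = 0.015
a /\ a = min(0.897, 0.897) = 0.897
(a /\ a) /\ c = min(0.897, 0.015) = 0.015
(c /\ c) /\ ((a /\ a) /\ c) = min(0.015, 0.015) = 0.015
a & b = max(0, 0.897 + 0.757 − 1) = max(0, 0.654) = 0.654
((c /\ c) /\ ((a /\ a) /\ c)) (+) (a & b) = min(1, 0.015 + 0.654) = min(1, 0.669) = 0.669
~(((c /\ c) /\ ((a /\ a) /\ c)) (+) (a & b)) = 1 − 0.669 = 0.331
~(((c /\ c) /\ ((a /\ a) /\ c)) (+) (a & b)) /\ a = min(0.331, 0.897) = 0.331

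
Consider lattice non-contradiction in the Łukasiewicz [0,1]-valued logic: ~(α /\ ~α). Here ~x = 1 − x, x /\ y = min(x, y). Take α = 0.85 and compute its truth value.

0.85

~α = 1 − 0.85 = 0.15
α /\ ~α = min(0.85, 0.15) = 0.15
~(α /\ ~α) = 1 − 0.15 = 0.85
(The value 0.85 < 1 shows this instance is not satisfied; not a Ł∞-tautology — its value is 1 − min(a, 1−a).)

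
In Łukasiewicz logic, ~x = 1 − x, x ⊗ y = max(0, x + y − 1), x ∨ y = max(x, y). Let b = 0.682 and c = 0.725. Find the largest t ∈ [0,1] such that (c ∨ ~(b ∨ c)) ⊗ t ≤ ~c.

0.550

b ∨ c = max(0.682, 0.725) = 0.725
~(b ∨ c) = 1 − 0.725 = 0.275
c ∨ ~(b ∨ c) = max(0.725, 0.275) = 0.725
So the left factor is c ∨ ~(b ∨ c) = 0.725.
~c = 1 − 0.725 = 0.275
So the right-hand bound is ~c = 0.275.
The residuum of the Łukasiewicz t-norm gives the supremum: min(1, 1 − 0.725 + 0.275).
1 − 0.725 + 0.275 = 0.550, so t = min(1, 0.550) = 0.550.
Check: 0.725 ⊗ 0.550 = max(0, 0.275) = 0.275 ≤ 0.275.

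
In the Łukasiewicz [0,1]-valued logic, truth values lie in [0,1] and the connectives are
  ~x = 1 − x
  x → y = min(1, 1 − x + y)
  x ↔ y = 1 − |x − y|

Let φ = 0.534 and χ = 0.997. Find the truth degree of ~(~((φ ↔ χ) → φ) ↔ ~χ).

0.000

φ ↔ χ = 1 − |0.534 − 0.997| = 1 − 0.463 = 0.537
(φ ↔ χ) → φ = min(1, 1 − 0.537 + 0.534) = min(1, 0.997) = 0.997
~((φ ↔ χ) → φ) = 1 − 0.997 = 0.003
~χ = 1 − 0.997 = 0.003
~((φ ↔ χ) → φ) ↔ ~χ = 1 − |0.003 − 0.003| = 1 − 0.000 = 1.000
~(~((φ ↔ χ) → φ) ↔ ~χ) = 1 − 1.000 = 0.000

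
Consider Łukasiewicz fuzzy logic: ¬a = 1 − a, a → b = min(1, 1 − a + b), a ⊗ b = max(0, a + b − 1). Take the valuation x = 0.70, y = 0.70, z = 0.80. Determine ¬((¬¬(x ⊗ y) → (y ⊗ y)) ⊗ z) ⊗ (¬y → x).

x ⊗ y = max(0, 0.70 + 0.70 − 1) = max(0, 0.40) = 0.40
¬(x ⊗ y) = 1 − 0.40 = 0.60
¬¬(x ⊗ y) = 1 − 0.60 = 0.40
y ⊗ y = max(0, 0.70 + 0.70 − 1) = max(0, 0.40) = 0.40
¬¬(x ⊗ y) → (y ⊗ y) = min(1, 1 − 0.40 + 0.40) = min(1, 1.00) = 1.00
(¬¬(x ⊗ y) → (y ⊗ y)) ⊗ z = max(0, 1.00 + 0.80 − 1) = max(0, 0.80) = 0.80
¬((¬¬(x ⊗ y) → (y ⊗ y)) ⊗ z) = 1 − 0.80 = 0.20
¬y = 1 − 0.70 = 0.30
¬y → x = min(1, 1 − 0.30 + 0.70) = min(1, 1.40) = 1.00
¬((¬¬(x ⊗ y) → (y ⊗ y)) ⊗ z) ⊗ (¬y → x) = max(0, 0.20 + 1.00 − 1) = max(0, 0.20) = 0.20

0.20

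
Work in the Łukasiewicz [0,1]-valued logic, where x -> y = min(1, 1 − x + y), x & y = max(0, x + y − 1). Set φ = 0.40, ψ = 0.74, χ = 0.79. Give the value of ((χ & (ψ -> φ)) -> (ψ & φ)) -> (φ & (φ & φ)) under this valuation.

ψ -> φ = min(1, 1 − 0.74 + 0.40) = min(1, 0.66) = 0.66
χ & (ψ -> φ) = max(0, 0.79 + 0.66 − 1) = max(0, 0.45) = 0.45
ψ & φ = max(0, 0.74 + 0.40 − 1) = max(0, 0.14) = 0.14
(χ & (ψ -> φ)) -> (ψ & φ) = min(1, 1 − 0.45 + 0.14) = min(1, 0.69) = 0.69
φ & φ = max(0, 0.40 + 0.40 − 1) = max(0, -0.20) = 0.00
φ & (φ & φ) = max(0, 0.40 + 0.00 − 1) = max(0, -0.60) = 0.00
((χ & (ψ -> φ)) -> (ψ & φ)) -> (φ & (φ & φ)) = min(1, 1 − 0.69 + 0.00) = min(1, 0.31) = 0.31

0.31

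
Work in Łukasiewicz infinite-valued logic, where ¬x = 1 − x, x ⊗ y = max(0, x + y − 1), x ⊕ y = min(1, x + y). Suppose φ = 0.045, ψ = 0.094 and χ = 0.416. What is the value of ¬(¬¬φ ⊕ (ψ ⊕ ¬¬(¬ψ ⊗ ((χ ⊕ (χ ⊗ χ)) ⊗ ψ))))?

0.861

¬φ = 1 − 0.045 = 0.955
¬¬φ = 1 − 0.955 = 0.045
¬ψ = 1 − 0.094 = 0.906
χ ⊗ χ = max(0, 0.416 + 0.416 − 1) = max(0, -0.168) = 0.000
χ ⊕ (χ ⊗ χ) = min(1, 0.416 + 0.000) = min(1, 0.416) = 0.416
(χ ⊕ (χ ⊗ χ)) ⊗ ψ = max(0, 0.416 + 0.094 − 1) = max(0, -0.490) = 0.000
¬ψ ⊗ ((χ ⊕ (χ ⊗ χ)) ⊗ ψ) = max(0, 0.906 + 0.000 − 1) = max(0, -0.094) = 0.000
¬(¬ψ ⊗ ((χ ⊕ (χ ⊗ χ)) ⊗ ψ)) = 1 − 0.000 = 1.000
¬¬(¬ψ ⊗ ((χ ⊕ (χ ⊗ χ)) ⊗ ψ)) = 1 − 1.000 = 0.000
ψ ⊕ ¬¬(¬ψ ⊗ ((χ ⊕ (χ ⊗ χ)) ⊗ ψ)) = min(1, 0.094 + 0.000) = min(1, 0.094) = 0.094
¬¬φ ⊕ (ψ ⊕ ¬¬(¬ψ ⊗ ((χ ⊕ (χ ⊗ χ)) ⊗ ψ))) = min(1, 0.045 + 0.094) = min(1, 0.139) = 0.139
¬(¬¬φ ⊕ (ψ ⊕ ¬¬(¬ψ ⊗ ((χ ⊕ (χ ⊗ χ)) ⊗ ψ)))) = 1 − 0.139 = 0.861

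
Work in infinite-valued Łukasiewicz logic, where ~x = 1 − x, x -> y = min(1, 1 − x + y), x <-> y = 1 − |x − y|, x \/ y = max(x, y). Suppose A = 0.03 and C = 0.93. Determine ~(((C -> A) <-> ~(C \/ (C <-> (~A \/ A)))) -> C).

0.01

C -> A = min(1, 1 − 0.93 + 0.03) = min(1, 0.10) = 0.10
~A = 1 − 0.03 = 0.97
~A \/ A = max(0.97, 0.03) = 0.97
C <-> (~A \/ A) = 1 − |0.93 − 0.97| = 1 − 0.04 = 0.96
C \/ (C <-> (~A \/ A)) = max(0.93, 0.96) = 0.96
~(C \/ (C <-> (~A \/ A))) = 1 − 0.96 = 0.04
(C -> A) <-> ~(C \/ (C <-> (~A \/ A))) = 1 − |0.10 − 0.04| = 1 − 0.06 = 0.94
((C -> A) <-> ~(C \/ (C <-> (~A \/ A)))) -> C = min(1, 1 − 0.94 + 0.93) = min(1, 0.99) = 0.99
~(((C -> A) <-> ~(C \/ (C <-> (~A \/ A)))) -> C) = 1 − 0.99 = 0.01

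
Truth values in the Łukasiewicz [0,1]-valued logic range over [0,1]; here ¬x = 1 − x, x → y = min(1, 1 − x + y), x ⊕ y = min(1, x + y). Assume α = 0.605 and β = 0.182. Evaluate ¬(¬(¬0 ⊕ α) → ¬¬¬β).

¬0 = 1 − 0.000 = 1.000
¬0 ⊕ α = min(1, 1.000 + 0.605) = min(1, 1.605) = 1.000
¬(¬0 ⊕ α) = 1 − 1.000 = 0.000
¬β = 1 − 0.182 = 0.818
¬¬β = 1 − 0.818 = 0.182
¬¬¬β = 1 − 0.182 = 0.818
¬(¬0 ⊕ α) → ¬¬¬β = min(1, 1 − 0.000 + 0.818) = min(1, 1.818) = 1.000
¬(¬(¬0 ⊕ α) → ¬¬¬β) = 1 − 1.000 = 0.000

0.000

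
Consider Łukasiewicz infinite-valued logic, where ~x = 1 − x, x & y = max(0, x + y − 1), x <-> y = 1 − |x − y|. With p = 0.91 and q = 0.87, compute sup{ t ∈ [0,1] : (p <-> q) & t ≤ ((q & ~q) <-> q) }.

0.17

p <-> q = 1 − |0.91 − 0.87| = 1 − 0.04 = 0.96
So the left factor is p <-> q = 0.96.
~q = 1 − 0.87 = 0.13
q & ~q = max(0, 0.87 + 0.13 − 1) = max(0, 0.00) = 0.00
(q & ~q) <-> q = 1 − |0.00 − 0.87| = 1 − 0.87 = 0.13
So the right-hand bound is (q & ~q) <-> q = 0.13.
The residuum of the Łukasiewicz t-norm gives the supremum: min(1, 1 − 0.96 + 0.13).
1 − 0.96 + 0.13 = 0.17, so t = min(1, 0.17) = 0.17.
Check: 0.96 & 0.17 = max(0, 0.13) = 0.13 ≤ 0.13.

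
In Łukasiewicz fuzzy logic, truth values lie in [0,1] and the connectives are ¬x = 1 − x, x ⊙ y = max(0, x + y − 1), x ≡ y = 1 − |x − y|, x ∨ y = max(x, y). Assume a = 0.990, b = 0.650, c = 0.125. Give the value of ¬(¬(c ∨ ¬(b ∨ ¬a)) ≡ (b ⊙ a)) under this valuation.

¬a = 1 − 0.990 = 0.010
b ∨ ¬a = max(0.650, 0.010) = 0.650
¬(b ∨ ¬a) = 1 − 0.650 = 0.350
c ∨ ¬(b ∨ ¬a) = max(0.125, 0.350) = 0.350
¬(c ∨ ¬(b ∨ ¬a)) = 1 − 0.350 = 0.650
b ⊙ a = max(0, 0.650 + 0.990 − 1) = max(0, 0.640) = 0.640
¬(c ∨ ¬(b ∨ ¬a)) ≡ (b ⊙ a) = 1 − |0.650 − 0.640| = 1 − 0.010 = 0.990
¬(¬(c ∨ ¬(b ∨ ¬a)) ≡ (b ⊙ a)) = 1 − 0.990 = 0.010

0.010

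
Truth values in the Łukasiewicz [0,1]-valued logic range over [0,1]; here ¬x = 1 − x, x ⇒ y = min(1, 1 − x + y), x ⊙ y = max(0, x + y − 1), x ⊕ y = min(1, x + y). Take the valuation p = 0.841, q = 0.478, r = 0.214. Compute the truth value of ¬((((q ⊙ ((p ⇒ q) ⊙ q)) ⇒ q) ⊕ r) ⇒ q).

p ⇒ q = min(1, 1 − 0.841 + 0.478) = min(1, 0.637) = 0.637
(p ⇒ q) ⊙ q = max(0, 0.637 + 0.478 − 1) = max(0, 0.115) = 0.115
q ⊙ ((p ⇒ q) ⊙ q) = max(0, 0.478 + 0.115 − 1) = max(0, -0.407) = 0.000
(q ⊙ ((p ⇒ q) ⊙ q)) ⇒ q = min(1, 1 − 0.000 + 0.478) = min(1, 1.478) = 1.000
((q ⊙ ((p ⇒ q) ⊙ q)) ⇒ q) ⊕ r = min(1, 1.000 + 0.214) = min(1, 1.214) = 1.000
(((q ⊙ ((p ⇒ q) ⊙ q)) ⇒ q) ⊕ r) ⇒ q = min(1, 1 − 1.000 + 0.478) = min(1, 0.478) = 0.478
¬((((q ⊙ ((p ⇒ q) ⊙ q)) ⇒ q) ⊕ r) ⇒ q) = 1 − 0.478 = 0.522

0.522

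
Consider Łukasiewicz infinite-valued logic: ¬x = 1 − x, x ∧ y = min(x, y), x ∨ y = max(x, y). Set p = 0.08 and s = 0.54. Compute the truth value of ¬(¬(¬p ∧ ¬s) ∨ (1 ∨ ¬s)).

¬p = 1 − 0.08 = 0.92
¬s = 1 − 0.54 = 0.46
¬p ∧ ¬s = min(0.92, 0.46) = 0.46
¬(¬p ∧ ¬s) = 1 − 0.46 = 0.54
1 ∨ ¬s = max(1.00, 0.46) = 1.00
¬(¬p ∧ ¬s) ∨ (1 ∨ ¬s) = max(0.54, 1.00) = 1.00
¬(¬(¬p ∧ ¬s) ∨ (1 ∨ ¬s)) = 1 − 1.00 = 0.00

0.00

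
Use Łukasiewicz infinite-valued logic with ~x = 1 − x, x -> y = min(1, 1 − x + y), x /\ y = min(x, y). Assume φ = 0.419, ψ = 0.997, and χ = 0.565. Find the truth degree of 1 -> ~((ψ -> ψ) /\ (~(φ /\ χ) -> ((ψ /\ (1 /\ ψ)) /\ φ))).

0.162

ψ -> ψ = min(1, 1 − 0.997 + 0.997) = min(1, 1.000) = 1.000
φ /\ χ = min(0.419, 0.565) = 0.419
~(φ /\ χ) = 1 − 0.419 = 0.581
1 /\ ψ = min(1.000, 0.997) = 0.997
ψ /\ (1 /\ ψ) = min(0.997, 0.997) = 0.997
(ψ /\ (1 /\ ψ)) /\ φ = min(0.997, 0.419) = 0.419
~(φ /\ χ) -> ((ψ /\ (1 /\ ψ)) /\ φ) = min(1, 1 − 0.581 + 0.419) = min(1, 0.838) = 0.838
(ψ -> ψ) /\ (~(φ /\ χ) -> ((ψ /\ (1 /\ ψ)) /\ φ)) = min(1.000, 0.838) = 0.838
~((ψ -> ψ) /\ (~(φ /\ χ) -> ((ψ /\ (1 /\ ψ)) /\ φ))) = 1 − 0.838 = 0.162
1 -> ~((ψ -> ψ) /\ (~(φ /\ χ) -> ((ψ /\ (1 /\ ψ)) /\ φ))) = min(1, 1 − 1.000 + 0.162) = min(1, 0.162) = 0.162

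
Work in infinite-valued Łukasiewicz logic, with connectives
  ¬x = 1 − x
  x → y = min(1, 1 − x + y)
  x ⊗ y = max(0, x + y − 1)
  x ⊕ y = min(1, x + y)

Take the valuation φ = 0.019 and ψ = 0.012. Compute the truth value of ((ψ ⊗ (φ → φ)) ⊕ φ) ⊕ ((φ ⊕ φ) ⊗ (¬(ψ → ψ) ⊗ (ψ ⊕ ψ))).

0.031

φ → φ = min(1, 1 − 0.019 + 0.019) = min(1, 1.000) = 1.000
ψ ⊗ (φ → φ) = max(0, 0.012 + 1.000 − 1) = max(0, 0.012) = 0.012
(ψ ⊗ (φ → φ)) ⊕ φ = min(1, 0.012 + 0.019) = min(1, 0.031) = 0.031
φ ⊕ φ = min(1, 0.019 + 0.019) = min(1, 0.038) = 0.038
ψ → ψ = min(1, 1 − 0.012 + 0.012) = min(1, 1.000) = 1.000
¬(ψ → ψ) = 1 − 1.000 = 0.000
ψ ⊕ ψ = min(1, 0.012 + 0.012) = min(1, 0.024) = 0.024
¬(ψ → ψ) ⊗ (ψ ⊕ ψ) = max(0, 0.000 + 0.024 − 1) = max(0, -0.976) = 0.000
(φ ⊕ φ) ⊗ (¬(ψ → ψ) ⊗ (ψ ⊕ ψ)) = max(0, 0.038 + 0.000 − 1) = max(0, -0.962) = 0.000
((ψ ⊗ (φ → φ)) ⊕ φ) ⊕ ((φ ⊕ φ) ⊗ (¬(ψ → ψ) ⊗ (ψ ⊕ ψ))) = min(1, 0.031 + 0.000) = min(1, 0.031) = 0.031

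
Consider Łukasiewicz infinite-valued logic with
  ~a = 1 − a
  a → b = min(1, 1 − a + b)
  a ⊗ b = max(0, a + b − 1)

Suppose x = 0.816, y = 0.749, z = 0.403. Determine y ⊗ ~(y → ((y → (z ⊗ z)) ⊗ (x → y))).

z ⊗ z = max(0, 0.403 + 0.403 − 1) = max(0, -0.194) = 0.000
y → (z ⊗ z) = min(1, 1 − 0.749 + 0.000) = min(1, 0.251) = 0.251
x → y = min(1, 1 − 0.816 + 0.749) = min(1, 0.933) = 0.933
(y → (z ⊗ z)) ⊗ (x → y) = max(0, 0.251 + 0.933 − 1) = max(0, 0.184) = 0.184
y → ((y → (z ⊗ z)) ⊗ (x → y)) = min(1, 1 − 0.749 + 0.184) = min(1, 0.435) = 0.435
~(y → ((y → (z ⊗ z)) ⊗ (x → y))) = 1 − 0.435 = 0.565
y ⊗ ~(y → ((y → (z ⊗ z)) ⊗ (x → y))) = max(0, 0.749 + 0.565 − 1) = max(0, 0.314) = 0.314

0.314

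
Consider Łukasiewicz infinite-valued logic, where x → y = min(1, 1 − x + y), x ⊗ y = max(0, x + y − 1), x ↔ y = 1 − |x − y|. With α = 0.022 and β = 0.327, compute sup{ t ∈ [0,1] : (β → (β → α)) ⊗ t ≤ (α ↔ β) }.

β → α = min(1, 1 − 0.327 + 0.022) = min(1, 0.695) = 0.695
β → (β → α) = min(1, 1 − 0.327 + 0.695) = min(1, 1.368) = 1.000
So the left factor is β → (β → α) = 1.000.
α ↔ β = 1 − |0.022 − 0.327| = 1 − 0.305 = 0.695
So the right-hand bound is α ↔ β = 0.695.
The residuum of the Łukasiewicz t-norm gives the supremum: min(1, 1 − 1.000 + 0.695).
1 − 1.000 + 0.695 = 0.695, so t = min(1, 0.695) = 0.695.
Check: 1.000 ⊗ 0.695 = max(0, 0.695) = 0.695 ≤ 0.695.

0.695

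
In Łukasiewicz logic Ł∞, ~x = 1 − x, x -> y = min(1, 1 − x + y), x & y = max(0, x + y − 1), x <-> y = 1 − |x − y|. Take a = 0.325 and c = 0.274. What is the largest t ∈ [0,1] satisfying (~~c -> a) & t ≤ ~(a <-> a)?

0.000

~c = 1 − 0.274 = 0.726
~~c = 1 − 0.726 = 0.274
~~c -> a = min(1, 1 − 0.274 + 0.325) = min(1, 1.051) = 1.000
So the left factor is ~~c -> a = 1.000.
a <-> a = 1 − |0.325 − 0.325| = 1 − 0.000 = 1.000
~(a <-> a) = 1 − 1.000 = 0.000
So the right-hand bound is ~(a <-> a) = 0.000.
The residuum of the Łukasiewicz t-norm gives the supremum: min(1, 1 − 1.000 + 0.000).
1 − 1.000 + 0.000 = 0.000, so t = min(1, 0.000) = 0.000.
Check: 1.000 & 0.000 = max(0, 0.000) = 0.000 ≤ 0.000.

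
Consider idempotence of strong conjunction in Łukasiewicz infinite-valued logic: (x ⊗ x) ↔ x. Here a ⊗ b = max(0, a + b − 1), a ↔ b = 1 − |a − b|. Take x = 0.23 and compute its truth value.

x ⊗ x = max(0, 0.23 + 0.23 − 1) = max(0, -0.54) = 0.00
(x ⊗ x) ↔ x = 1 − |0.00 − 0.23| = 1 − 0.23 = 0.77
(The value 0.77 < 1 shows this instance is not satisfied; fails in Ł∞ since a ⊗ a = max(0, 2a−1) ≠ a in general.)

0.77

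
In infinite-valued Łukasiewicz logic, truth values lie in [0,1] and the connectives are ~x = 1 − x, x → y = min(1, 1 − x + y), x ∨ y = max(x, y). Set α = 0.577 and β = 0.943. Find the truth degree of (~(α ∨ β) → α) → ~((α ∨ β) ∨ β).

0.057

α ∨ β = max(0.577, 0.943) = 0.943
~(α ∨ β) = 1 − 0.943 = 0.057
~(α ∨ β) → α = min(1, 1 − 0.057 + 0.577) = min(1, 1.520) = 1.000
(α ∨ β) ∨ β = max(0.943, 0.943) = 0.943
~((α ∨ β) ∨ β) = 1 − 0.943 = 0.057
(~(α ∨ β) → α) → ~((α ∨ β) ∨ β) = min(1, 1 − 1.000 + 0.057) = min(1, 0.057) = 0.057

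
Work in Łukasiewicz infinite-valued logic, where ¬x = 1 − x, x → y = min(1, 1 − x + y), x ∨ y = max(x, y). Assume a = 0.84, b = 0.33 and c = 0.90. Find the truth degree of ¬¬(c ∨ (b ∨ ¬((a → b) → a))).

0.90

a → b = min(1, 1 − 0.84 + 0.33) = min(1, 0.49) = 0.49
(a → b) → a = min(1, 1 − 0.49 + 0.84) = min(1, 1.35) = 1.00
¬((a → b) → a) = 1 − 1.00 = 0.00
b ∨ ¬((a → b) → a) = max(0.33, 0.00) = 0.33
c ∨ (b ∨ ¬((a → b) → a)) = max(0.90, 0.33) = 0.90
¬(c ∨ (b ∨ ¬((a → b) → a))) = 1 − 0.90 = 0.10
¬¬(c ∨ (b ∨ ¬((a → b) → a))) = 1 − 0.10 = 0.90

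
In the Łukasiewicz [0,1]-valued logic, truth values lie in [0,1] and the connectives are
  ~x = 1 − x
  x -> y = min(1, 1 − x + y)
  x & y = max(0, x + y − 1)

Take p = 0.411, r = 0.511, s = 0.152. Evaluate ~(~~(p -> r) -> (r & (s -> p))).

0.489

p -> r = min(1, 1 − 0.411 + 0.511) = min(1, 1.100) = 1.000
~(p -> r) = 1 − 1.000 = 0.000
~~(p -> r) = 1 − 0.000 = 1.000
s -> p = min(1, 1 − 0.152 + 0.411) = min(1, 1.259) = 1.000
r & (s -> p) = max(0, 0.511 + 1.000 − 1) = max(0, 0.511) = 0.511
~~(p -> r) -> (r & (s -> p)) = min(1, 1 − 1.000 + 0.511) = min(1, 0.511) = 0.511
~(~~(p -> r) -> (r & (s -> p))) = 1 − 0.511 = 0.489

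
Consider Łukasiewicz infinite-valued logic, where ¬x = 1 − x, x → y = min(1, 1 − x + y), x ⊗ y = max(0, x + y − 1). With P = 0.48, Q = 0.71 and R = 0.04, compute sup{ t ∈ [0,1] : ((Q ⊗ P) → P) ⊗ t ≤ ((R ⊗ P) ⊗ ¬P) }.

0.00

Q ⊗ P = max(0, 0.71 + 0.48 − 1) = max(0, 0.19) = 0.19
(Q ⊗ P) → P = min(1, 1 − 0.19 + 0.48) = min(1, 1.29) = 1.00
So the left factor is (Q ⊗ P) → P = 1.00.
R ⊗ P = max(0, 0.04 + 0.48 − 1) = max(0, -0.48) = 0.00
¬P = 1 − 0.48 = 0.52
(R ⊗ P) ⊗ ¬P = max(0, 0.00 + 0.52 − 1) = max(0, -0.48) = 0.00
So the right-hand bound is (R ⊗ P) ⊗ ¬P = 0.00.
The residuum of the Łukasiewicz t-norm gives the supremum: min(1, 1 − 1.00 + 0.00).
1 − 1.00 + 0.00 = 0.00, so t = min(1, 0.00) = 0.00.
Check: 1.00 ⊗ 0.00 = max(0, 0.00) = 0.00 ≤ 0.00.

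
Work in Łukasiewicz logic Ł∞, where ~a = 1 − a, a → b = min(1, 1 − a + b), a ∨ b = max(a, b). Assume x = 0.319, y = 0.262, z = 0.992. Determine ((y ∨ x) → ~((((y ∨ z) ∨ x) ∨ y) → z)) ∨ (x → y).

0.943

y ∨ x = max(0.262, 0.319) = 0.319
y ∨ z = max(0.262, 0.992) = 0.992
(y ∨ z) ∨ x = max(0.992, 0.319) = 0.992
((y ∨ z) ∨ x) ∨ y = max(0.992, 0.262) = 0.992
(((y ∨ z) ∨ x) ∨ y) → z = min(1, 1 − 0.992 + 0.992) = min(1, 1.000) = 1.000
~((((y ∨ z) ∨ x) ∨ y) → z) = 1 − 1.000 = 0.000
(y ∨ x) → ~((((y ∨ z) ∨ x) ∨ y) → z) = min(1, 1 − 0.319 + 0.000) = min(1, 0.681) = 0.681
x → y = min(1, 1 − 0.319 + 0.262) = min(1, 0.943) = 0.943
((y ∨ x) → ~((((y ∨ z) ∨ x) ∨ y) → z)) ∨ (x → y) = max(0.681, 0.943) = 0.943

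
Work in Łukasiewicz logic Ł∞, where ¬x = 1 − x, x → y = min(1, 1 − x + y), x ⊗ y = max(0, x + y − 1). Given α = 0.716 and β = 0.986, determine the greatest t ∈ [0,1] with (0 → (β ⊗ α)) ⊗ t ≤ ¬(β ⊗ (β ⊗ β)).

0.042

β ⊗ α = max(0, 0.986 + 0.716 − 1) = max(0, 0.702) = 0.702
0 → (β ⊗ α) = min(1, 1 − 0.000 + 0.702) = min(1, 1.702) = 1.000
So the left factor is 0 → (β ⊗ α) = 1.000.
β ⊗ β = max(0, 0.986 + 0.986 − 1) = max(0, 0.972) = 0.972
β ⊗ (β ⊗ β) = max(0, 0.986 + 0.972 − 1) = max(0, 0.958) = 0.958
¬(β ⊗ (β ⊗ β)) = 1 − 0.958 = 0.042
So the right-hand bound is ¬(β ⊗ (β ⊗ β)) = 0.042.
The residuum of the Łukasiewicz t-norm gives the supremum: min(1, 1 − 1.000 + 0.042).
1 − 1.000 + 0.042 = 0.042, so t = min(1, 0.042) = 0.042.
Check: 1.000 ⊗ 0.042 = max(0, 0.042) = 0.042 ≤ 0.042.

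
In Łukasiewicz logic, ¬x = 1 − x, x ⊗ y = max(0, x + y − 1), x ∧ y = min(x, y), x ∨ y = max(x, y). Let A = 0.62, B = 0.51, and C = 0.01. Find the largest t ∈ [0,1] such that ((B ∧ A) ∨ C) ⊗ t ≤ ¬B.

B ∧ A = min(0.51, 0.62) = 0.51
(B ∧ A) ∨ C = max(0.51, 0.01) = 0.51
So the left factor is (B ∧ A) ∨ C = 0.51.
¬B = 1 − 0.51 = 0.49
So the right-hand bound is ¬B = 0.49.
The residuum of the Łukasiewicz t-norm gives the supremum: min(1, 1 − 0.51 + 0.49).
1 − 0.51 + 0.49 = 0.98, so t = min(1, 0.98) = 0.98.
Check: 0.51 ⊗ 0.98 = max(0, 0.49) = 0.49 ≤ 0.49.

0.98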